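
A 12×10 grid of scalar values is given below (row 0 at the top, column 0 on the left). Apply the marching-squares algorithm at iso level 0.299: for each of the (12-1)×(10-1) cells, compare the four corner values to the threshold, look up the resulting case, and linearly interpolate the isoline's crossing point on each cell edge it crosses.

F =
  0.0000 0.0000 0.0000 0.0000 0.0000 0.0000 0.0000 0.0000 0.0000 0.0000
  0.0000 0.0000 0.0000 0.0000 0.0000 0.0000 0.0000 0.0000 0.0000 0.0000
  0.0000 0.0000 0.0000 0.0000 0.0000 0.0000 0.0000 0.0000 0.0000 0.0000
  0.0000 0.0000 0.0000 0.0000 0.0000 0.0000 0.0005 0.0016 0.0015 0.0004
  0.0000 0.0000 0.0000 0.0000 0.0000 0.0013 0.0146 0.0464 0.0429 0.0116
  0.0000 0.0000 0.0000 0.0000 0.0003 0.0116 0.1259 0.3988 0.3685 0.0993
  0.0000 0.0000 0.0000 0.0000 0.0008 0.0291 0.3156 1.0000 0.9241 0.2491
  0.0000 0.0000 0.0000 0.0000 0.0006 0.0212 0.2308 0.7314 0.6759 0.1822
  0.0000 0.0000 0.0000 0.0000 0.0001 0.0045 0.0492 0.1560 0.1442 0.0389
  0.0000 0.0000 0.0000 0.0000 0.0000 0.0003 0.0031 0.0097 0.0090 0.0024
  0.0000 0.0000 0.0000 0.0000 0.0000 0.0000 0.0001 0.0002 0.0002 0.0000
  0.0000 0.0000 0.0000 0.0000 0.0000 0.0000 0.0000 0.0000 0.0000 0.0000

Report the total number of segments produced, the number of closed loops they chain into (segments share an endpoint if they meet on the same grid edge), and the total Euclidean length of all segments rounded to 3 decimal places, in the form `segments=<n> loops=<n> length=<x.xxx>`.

cell (4,6): code 0100 → (4.717,7.000)–(5.000,6.634)
cell (4,7): code 1100 → (4.787,8.000)–(4.717,7.000)
cell (4,8): code 1000 → (5.000,8.258)–(4.787,8.000)
cell (5,5): code 0100 → (5.912,6.000)–(6.000,5.942)
cell (5,6): code 1110 → (5.000,6.634)–(5.912,6.000)
cell (5,8): code 1001 → (6.000,8.926)–(5.000,8.258)
cell (6,5): code 0010 → (6.000,5.942)–(6.196,6.000)
cell (6,6): code 0111 → (6.196,6.000)–(7.000,6.136)
cell (6,8): code 1001 → (7.000,8.763)–(6.000,8.926)
cell (7,6): code 0010 → (7.000,6.136)–(7.751,7.000)
cell (7,7): code 0011 → (7.751,7.000)–(7.709,8.000)
cell (7,8): code 0001 → (7.709,8.000)–(7.000,8.763)
total: 12 segments, chained into 1 closed loop(s), length Σ = 9.439311

segments=12 loops=1 length=9.439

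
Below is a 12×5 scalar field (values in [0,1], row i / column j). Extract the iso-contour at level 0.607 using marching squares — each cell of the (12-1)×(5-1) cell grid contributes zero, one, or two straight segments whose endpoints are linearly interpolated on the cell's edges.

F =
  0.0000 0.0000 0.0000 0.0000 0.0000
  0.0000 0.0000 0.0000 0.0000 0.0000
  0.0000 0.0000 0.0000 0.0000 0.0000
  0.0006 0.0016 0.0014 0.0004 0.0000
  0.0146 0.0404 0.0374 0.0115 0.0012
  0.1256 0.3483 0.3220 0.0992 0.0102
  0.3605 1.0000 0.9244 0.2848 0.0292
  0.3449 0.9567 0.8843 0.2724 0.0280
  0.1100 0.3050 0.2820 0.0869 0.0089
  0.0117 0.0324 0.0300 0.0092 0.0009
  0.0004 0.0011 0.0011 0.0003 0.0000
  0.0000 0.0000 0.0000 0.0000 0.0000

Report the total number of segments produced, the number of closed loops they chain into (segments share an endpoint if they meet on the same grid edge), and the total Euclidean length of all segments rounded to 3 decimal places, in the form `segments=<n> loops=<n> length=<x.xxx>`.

segments=8 loops=1 length=7.022

cell (5,0): code 0100 → (5.397,1.000)–(6.000,0.385)
cell (5,1): code 1100 → (5.473,2.000)–(5.397,1.000)
cell (5,2): code 1000 → (6.000,2.496)–(5.473,2.000)
cell (6,0): code 0110 → (6.000,0.385)–(7.000,0.428)
cell (6,2): code 1001 → (7.000,2.453)–(6.000,2.496)
cell (7,0): code 0010 → (7.000,0.428)–(7.537,1.000)
cell (7,1): code 0011 → (7.537,1.000)–(7.460,2.000)
cell (7,2): code 0001 → (7.460,2.000)–(7.000,2.453)
total: 8 segments, chained into 1 closed loop(s), length Σ = 7.022452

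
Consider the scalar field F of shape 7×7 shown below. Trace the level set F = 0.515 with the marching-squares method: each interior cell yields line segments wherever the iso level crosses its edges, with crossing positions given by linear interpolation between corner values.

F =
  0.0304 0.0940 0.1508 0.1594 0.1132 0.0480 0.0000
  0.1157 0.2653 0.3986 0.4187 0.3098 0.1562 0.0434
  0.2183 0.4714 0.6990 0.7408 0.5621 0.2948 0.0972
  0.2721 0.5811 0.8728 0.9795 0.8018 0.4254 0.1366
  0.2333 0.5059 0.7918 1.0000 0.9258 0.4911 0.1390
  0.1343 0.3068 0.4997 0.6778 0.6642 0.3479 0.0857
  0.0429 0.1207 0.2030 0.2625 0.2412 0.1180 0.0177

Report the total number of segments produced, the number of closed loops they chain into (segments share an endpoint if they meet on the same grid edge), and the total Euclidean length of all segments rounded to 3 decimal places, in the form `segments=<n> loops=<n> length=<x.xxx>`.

cell (1,1): code 0100 → (1.387,2.000)–(2.000,1.192)
cell (1,2): code 1100 → (1.299,3.000)–(1.387,2.000)
cell (1,3): code 1100 → (1.813,4.000)–(1.299,3.000)
cell (1,4): code 1000 → (2.000,4.176)–(1.813,4.000)
cell (2,0): code 0100 → (2.397,1.000)–(3.000,0.786)
cell (2,1): code 1110 → (2.000,1.192)–(2.397,1.000)
cell (2,4): code 1001 → (3.000,4.762)–(2.000,4.176)
cell (3,0): code 0010 → (3.000,0.786)–(3.879,1.000)
cell (3,1): code 0111 → (3.879,1.000)–(4.000,1.032)
cell (3,4): code 1001 → (4.000,4.945)–(3.000,4.762)
cell (4,1): code 0010 → (4.000,1.032)–(4.948,2.000)
cell (4,2): code 0111 → (4.948,2.000)–(5.000,2.086)
cell (4,4): code 1001 → (5.000,4.472)–(4.000,4.945)
cell (5,2): code 0010 → (5.000,2.086)–(5.392,3.000)
cell (5,3): code 0011 → (5.392,3.000)–(5.353,4.000)
cell (5,4): code 0001 → (5.353,4.000)–(5.000,4.472)
total: 16 segments, chained into 1 closed loop(s), length Σ = 12.831414

segments=16 loops=1 length=12.831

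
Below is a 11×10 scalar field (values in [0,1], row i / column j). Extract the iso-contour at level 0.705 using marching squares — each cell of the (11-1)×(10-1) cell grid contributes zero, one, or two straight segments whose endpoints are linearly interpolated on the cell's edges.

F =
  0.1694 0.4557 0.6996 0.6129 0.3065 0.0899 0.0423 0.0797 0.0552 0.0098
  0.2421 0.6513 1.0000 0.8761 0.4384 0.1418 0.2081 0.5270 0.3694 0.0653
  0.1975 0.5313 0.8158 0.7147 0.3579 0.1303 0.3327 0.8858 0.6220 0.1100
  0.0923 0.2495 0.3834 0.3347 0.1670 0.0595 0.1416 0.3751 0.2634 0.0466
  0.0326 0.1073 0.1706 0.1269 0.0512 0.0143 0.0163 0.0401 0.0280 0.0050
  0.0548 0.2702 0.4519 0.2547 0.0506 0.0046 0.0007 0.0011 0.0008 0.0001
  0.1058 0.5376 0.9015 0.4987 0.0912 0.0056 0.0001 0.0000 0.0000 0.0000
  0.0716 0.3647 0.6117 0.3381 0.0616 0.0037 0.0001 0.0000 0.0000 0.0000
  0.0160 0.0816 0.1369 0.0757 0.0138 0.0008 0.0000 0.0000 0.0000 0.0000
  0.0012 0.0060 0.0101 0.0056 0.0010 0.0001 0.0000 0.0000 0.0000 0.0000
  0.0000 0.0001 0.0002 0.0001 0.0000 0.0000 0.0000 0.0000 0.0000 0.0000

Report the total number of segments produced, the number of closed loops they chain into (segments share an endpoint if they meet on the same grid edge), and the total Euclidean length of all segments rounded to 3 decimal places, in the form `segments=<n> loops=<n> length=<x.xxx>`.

cell (0,1): code 0100 → (0.018,2.000)–(1.000,1.154)
cell (0,2): code 1100 → (0.350,3.000)–(0.018,2.000)
cell (0,3): code 1000 → (1.000,3.391)–(0.350,3.000)
cell (1,1): code 0110 → (1.000,1.154)–(2.000,1.611)
cell (1,3): code 1001 → (2.000,3.027)–(1.000,3.391)
cell (1,6): code 0100 → (1.496,7.000)–(2.000,6.673)
cell (1,7): code 1000 → (2.000,7.685)–(1.496,7.000)
cell (2,1): code 0010 → (2.000,1.611)–(2.256,2.000)
cell (2,2): code 0011 → (2.256,2.000)–(2.026,3.000)
cell (2,3): code 0001 → (2.026,3.000)–(2.000,3.027)
cell (2,6): code 0010 → (2.000,6.673)–(2.354,7.000)
cell (2,7): code 0001 → (2.354,7.000)–(2.000,7.685)
cell (5,1): code 0100 → (5.563,2.000)–(6.000,1.460)
cell (5,2): code 1000 → (6.000,2.488)–(5.563,2.000)
cell (6,1): code 0010 → (6.000,1.460)–(6.678,2.000)
cell (6,2): code 0001 → (6.678,2.000)–(6.000,2.488)
total: 16 segments, chained into 3 closed loop(s), length Σ = 12.557885

segments=16 loops=3 length=12.558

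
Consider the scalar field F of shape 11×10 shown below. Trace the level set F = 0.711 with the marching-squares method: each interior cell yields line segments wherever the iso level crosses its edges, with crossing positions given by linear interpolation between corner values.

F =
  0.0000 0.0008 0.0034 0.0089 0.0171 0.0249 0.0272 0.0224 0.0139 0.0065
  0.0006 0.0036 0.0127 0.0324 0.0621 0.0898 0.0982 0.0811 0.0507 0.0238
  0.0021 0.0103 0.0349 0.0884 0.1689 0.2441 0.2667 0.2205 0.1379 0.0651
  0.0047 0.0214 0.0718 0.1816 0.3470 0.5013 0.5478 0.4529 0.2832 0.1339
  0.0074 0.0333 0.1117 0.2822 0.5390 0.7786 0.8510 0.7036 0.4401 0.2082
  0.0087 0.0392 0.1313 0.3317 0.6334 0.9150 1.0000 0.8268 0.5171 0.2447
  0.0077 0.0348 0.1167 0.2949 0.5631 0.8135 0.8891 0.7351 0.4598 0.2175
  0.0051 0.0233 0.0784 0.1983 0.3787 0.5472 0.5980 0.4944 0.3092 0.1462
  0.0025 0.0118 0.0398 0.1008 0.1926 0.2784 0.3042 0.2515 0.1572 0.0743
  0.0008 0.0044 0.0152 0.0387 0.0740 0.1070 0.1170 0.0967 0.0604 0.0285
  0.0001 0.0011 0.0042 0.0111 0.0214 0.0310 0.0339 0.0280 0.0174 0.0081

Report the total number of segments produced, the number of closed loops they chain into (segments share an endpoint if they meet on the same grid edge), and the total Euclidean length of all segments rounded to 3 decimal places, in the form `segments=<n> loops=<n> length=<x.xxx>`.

segments=12 loops=1 length=9.568

cell (3,4): code 0100 → (3.756,5.000)–(4.000,4.718)
cell (3,5): code 1100 → (3.538,6.000)–(3.756,5.000)
cell (3,6): code 1000 → (4.000,6.950)–(3.538,6.000)
cell (4,4): code 0110 → (4.000,4.718)–(5.000,4.276)
cell (4,6): code 1101 → (4.060,7.000)–(4.000,6.950)
cell (4,7): code 1000 → (5.000,7.374)–(4.060,7.000)
cell (5,4): code 0110 → (5.000,4.276)–(6.000,4.591)
cell (5,7): code 1001 → (6.000,7.088)–(5.000,7.374)
cell (6,4): code 0010 → (6.000,4.591)–(6.385,5.000)
cell (6,5): code 0011 → (6.385,5.000)–(6.612,6.000)
cell (6,6): code 0011 → (6.612,6.000)–(6.100,7.000)
cell (6,7): code 0001 → (6.100,7.000)–(6.000,7.088)
total: 12 segments, chained into 1 closed loop(s), length Σ = 9.568014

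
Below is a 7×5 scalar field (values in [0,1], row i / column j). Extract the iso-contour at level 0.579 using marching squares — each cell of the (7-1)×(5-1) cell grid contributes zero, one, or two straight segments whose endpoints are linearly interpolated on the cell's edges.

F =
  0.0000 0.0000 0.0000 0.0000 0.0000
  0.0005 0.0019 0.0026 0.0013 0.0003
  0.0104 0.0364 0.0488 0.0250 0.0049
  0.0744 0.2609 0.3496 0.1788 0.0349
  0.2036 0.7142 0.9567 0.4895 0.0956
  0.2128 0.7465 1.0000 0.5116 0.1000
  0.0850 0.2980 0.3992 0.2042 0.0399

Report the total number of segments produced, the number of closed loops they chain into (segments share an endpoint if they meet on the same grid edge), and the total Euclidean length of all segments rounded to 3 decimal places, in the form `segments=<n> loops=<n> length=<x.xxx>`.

cell (3,0): code 0100 → (3.702,1.000)–(4.000,0.735)
cell (3,1): code 1100 → (3.378,2.000)–(3.702,1.000)
cell (3,2): code 1000 → (4.000,2.808)–(3.378,2.000)
cell (4,0): code 0110 → (4.000,0.735)–(5.000,0.686)
cell (4,2): code 1001 → (5.000,2.862)–(4.000,2.808)
cell (5,0): code 0010 → (5.000,0.686)–(5.373,1.000)
cell (5,1): code 0011 → (5.373,1.000)–(5.701,2.000)
cell (5,2): code 0001 → (5.701,2.000)–(5.000,2.862)
total: 8 segments, chained into 1 closed loop(s), length Σ = 7.123625

segments=8 loops=1 length=7.124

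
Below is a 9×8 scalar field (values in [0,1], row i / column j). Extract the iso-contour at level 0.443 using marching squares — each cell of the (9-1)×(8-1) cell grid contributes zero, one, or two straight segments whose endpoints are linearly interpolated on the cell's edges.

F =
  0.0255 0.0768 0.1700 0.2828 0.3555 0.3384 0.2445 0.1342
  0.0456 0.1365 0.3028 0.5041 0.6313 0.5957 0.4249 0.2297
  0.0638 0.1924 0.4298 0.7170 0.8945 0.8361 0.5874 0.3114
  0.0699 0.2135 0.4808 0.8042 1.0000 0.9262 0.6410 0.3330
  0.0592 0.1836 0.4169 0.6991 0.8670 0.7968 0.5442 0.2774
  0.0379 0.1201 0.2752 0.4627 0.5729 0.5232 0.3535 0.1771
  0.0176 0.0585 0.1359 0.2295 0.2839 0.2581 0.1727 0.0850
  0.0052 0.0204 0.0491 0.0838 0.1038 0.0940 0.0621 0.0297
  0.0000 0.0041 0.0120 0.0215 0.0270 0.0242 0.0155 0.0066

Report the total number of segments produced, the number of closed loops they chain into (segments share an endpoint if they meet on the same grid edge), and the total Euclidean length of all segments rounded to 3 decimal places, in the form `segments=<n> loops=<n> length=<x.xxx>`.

segments=20 loops=1 length=15.442

cell (0,2): code 0100 → (0.724,3.000)–(1.000,2.696)
cell (0,3): code 1100 → (0.317,4.000)–(0.724,3.000)
cell (0,4): code 1100 → (0.407,5.000)–(0.317,4.000)
cell (0,5): code 1000 → (1.000,5.894)–(0.407,5.000)
cell (1,2): code 0110 → (1.000,2.696)–(2.000,2.046)
cell (1,5): code 1101 → (1.111,6.000)–(1.000,5.894)
cell (1,6): code 1000 → (2.000,6.523)–(1.111,6.000)
cell (2,1): code 0100 → (2.259,2.000)–(3.000,1.859)
cell (2,2): code 1110 → (2.000,2.046)–(2.259,2.000)
cell (2,6): code 1001 → (3.000,6.643)–(2.000,6.523)
cell (3,1): code 0010 → (3.000,1.859)–(3.592,2.000)
cell (3,2): code 0111 → (3.592,2.000)–(4.000,2.092)
cell (3,6): code 1001 → (4.000,6.379)–(3.000,6.643)
cell (4,2): code 0110 → (4.000,2.092)–(5.000,2.895)
cell (4,5): code 1011 → (5.000,5.473)–(4.531,6.000)
cell (4,6): code 0001 → (4.531,6.000)–(4.000,6.379)
cell (5,2): code 0010 → (5.000,2.895)–(5.084,3.000)
cell (5,3): code 0011 → (5.084,3.000)–(5.449,4.000)
cell (5,4): code 0011 → (5.449,4.000)–(5.303,5.000)
cell (5,5): code 0001 → (5.303,5.000)–(5.000,5.473)
total: 20 segments, chained into 1 closed loop(s), length Σ = 15.442158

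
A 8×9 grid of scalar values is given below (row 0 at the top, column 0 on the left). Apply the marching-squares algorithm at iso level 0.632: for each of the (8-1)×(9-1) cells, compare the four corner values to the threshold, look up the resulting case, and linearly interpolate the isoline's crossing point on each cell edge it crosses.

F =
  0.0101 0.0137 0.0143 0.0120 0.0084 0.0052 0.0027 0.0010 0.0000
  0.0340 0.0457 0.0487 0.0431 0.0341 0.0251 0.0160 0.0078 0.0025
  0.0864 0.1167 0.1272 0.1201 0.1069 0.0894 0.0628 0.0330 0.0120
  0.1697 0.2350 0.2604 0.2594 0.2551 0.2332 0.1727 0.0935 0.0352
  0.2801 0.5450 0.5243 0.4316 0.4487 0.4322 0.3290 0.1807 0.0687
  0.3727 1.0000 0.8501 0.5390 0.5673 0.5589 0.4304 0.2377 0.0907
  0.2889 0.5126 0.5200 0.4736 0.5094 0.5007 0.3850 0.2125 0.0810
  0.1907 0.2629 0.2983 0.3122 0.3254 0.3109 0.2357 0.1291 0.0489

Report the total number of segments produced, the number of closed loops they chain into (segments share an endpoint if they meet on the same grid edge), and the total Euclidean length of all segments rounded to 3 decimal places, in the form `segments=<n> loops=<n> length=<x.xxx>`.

cell (4,0): code 0100 → (4.191,1.000)–(5.000,0.413)
cell (4,1): code 1100 → (4.331,2.000)–(4.191,1.000)
cell (4,2): code 1000 → (5.000,2.701)–(4.331,2.000)
cell (5,0): code 0010 → (5.000,0.413)–(5.755,1.000)
cell (5,1): code 0011 → (5.755,1.000)–(5.661,2.000)
cell (5,2): code 0001 → (5.661,2.000)–(5.000,2.701)
total: 6 segments, chained into 1 closed loop(s), length Σ = 5.902072

segments=6 loops=1 length=5.902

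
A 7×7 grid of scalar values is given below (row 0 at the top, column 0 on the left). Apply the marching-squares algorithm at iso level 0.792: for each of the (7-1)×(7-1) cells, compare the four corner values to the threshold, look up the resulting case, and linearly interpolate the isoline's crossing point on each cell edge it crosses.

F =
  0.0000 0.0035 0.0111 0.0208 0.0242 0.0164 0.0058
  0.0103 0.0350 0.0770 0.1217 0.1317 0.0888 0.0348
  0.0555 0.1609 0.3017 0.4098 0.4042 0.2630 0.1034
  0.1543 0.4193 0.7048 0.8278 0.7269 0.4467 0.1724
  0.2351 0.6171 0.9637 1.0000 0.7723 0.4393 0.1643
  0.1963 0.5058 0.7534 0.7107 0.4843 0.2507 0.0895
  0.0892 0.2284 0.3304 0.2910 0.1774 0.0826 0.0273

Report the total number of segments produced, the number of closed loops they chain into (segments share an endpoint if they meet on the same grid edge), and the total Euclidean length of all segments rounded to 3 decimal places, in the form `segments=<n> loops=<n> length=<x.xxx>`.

segments=8 loops=1 length=6.549

cell (2,2): code 0100 → (2.914,3.000)–(3.000,2.709)
cell (2,3): code 1000 → (3.000,3.355)–(2.914,3.000)
cell (3,1): code 0100 → (3.337,2.000)–(4.000,1.505)
cell (3,2): code 1110 → (3.000,2.709)–(3.337,2.000)
cell (3,3): code 1001 → (4.000,3.913)–(3.000,3.355)
cell (4,1): code 0010 → (4.000,1.505)–(4.816,2.000)
cell (4,2): code 0011 → (4.816,2.000)–(4.719,3.000)
cell (4,3): code 0001 → (4.719,3.000)–(4.000,3.913)
total: 8 segments, chained into 1 closed loop(s), length Σ = 6.548753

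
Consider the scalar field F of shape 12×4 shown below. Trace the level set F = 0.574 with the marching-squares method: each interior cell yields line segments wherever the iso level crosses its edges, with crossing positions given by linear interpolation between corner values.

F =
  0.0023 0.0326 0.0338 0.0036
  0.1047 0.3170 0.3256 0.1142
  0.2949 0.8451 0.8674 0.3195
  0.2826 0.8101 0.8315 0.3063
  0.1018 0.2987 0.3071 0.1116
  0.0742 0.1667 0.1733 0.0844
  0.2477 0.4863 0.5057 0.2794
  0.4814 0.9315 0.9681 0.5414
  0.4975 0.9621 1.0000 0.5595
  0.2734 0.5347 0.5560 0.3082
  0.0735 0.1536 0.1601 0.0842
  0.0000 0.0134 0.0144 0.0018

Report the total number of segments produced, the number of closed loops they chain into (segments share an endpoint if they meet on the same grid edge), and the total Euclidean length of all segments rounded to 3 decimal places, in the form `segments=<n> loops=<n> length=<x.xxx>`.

cell (1,0): code 0100 → (1.487,1.000)–(2.000,0.507)
cell (1,1): code 1100 → (1.458,2.000)–(1.487,1.000)
cell (1,2): code 1000 → (2.000,2.535)–(1.458,2.000)
cell (2,0): code 0110 → (2.000,0.507)–(3.000,0.552)
cell (2,2): code 1001 → (3.000,2.490)–(2.000,2.535)
cell (3,0): code 0010 → (3.000,0.552)–(3.462,1.000)
cell (3,1): code 0011 → (3.462,1.000)–(3.491,2.000)
cell (3,2): code 0001 → (3.491,2.000)–(3.000,2.490)
cell (6,0): code 0100 → (6.197,1.000)–(7.000,0.206)
cell (6,1): code 1100 → (6.148,2.000)–(6.197,1.000)
cell (6,2): code 1000 → (7.000,2.924)–(6.148,2.000)
cell (7,0): code 0110 → (7.000,0.206)–(8.000,0.165)
cell (7,2): code 1001 → (8.000,2.967)–(7.000,2.924)
cell (8,0): code 0010 → (8.000,0.165)–(8.908,1.000)
cell (8,1): code 0011 → (8.908,1.000)–(8.959,2.000)
cell (8,2): code 0001 → (8.959,2.000)–(8.000,2.967)
total: 16 segments, chained into 2 closed loop(s), length Σ = 15.799590

segments=16 loops=2 length=15.800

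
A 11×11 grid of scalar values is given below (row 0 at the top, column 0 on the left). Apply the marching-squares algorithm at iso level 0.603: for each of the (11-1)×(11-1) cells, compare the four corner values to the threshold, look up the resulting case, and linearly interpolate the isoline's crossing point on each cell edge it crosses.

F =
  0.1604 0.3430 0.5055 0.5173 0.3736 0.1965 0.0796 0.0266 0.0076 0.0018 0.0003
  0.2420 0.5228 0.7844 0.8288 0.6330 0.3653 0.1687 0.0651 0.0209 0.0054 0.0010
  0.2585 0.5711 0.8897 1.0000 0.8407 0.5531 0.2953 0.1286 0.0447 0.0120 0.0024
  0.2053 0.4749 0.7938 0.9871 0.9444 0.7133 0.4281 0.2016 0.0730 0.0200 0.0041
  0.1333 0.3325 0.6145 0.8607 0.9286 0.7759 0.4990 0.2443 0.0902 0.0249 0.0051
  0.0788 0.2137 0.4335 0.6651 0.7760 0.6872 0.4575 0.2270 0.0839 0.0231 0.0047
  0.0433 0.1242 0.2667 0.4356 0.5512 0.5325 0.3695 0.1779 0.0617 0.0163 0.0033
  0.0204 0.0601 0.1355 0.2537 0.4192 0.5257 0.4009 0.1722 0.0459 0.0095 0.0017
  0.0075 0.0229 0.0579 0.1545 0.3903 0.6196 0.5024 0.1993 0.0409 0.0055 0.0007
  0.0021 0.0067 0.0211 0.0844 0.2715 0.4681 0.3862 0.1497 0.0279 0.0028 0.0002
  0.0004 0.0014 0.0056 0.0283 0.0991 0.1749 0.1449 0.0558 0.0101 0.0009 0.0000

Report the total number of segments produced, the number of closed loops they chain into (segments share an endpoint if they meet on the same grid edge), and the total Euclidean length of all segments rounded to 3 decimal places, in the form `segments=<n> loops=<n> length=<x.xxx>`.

segments=22 loops=2 length=16.104

cell (0,1): code 0100 → (0.350,2.000)–(1.000,1.307)
cell (0,2): code 1100 → (0.275,3.000)–(0.350,2.000)
cell (0,3): code 1100 → (0.884,4.000)–(0.275,3.000)
cell (0,4): code 1000 → (1.000,4.112)–(0.884,4.000)
cell (1,1): code 0110 → (1.000,1.307)–(2.000,1.100)
cell (1,4): code 1001 → (2.000,4.826)–(1.000,4.112)
cell (2,1): code 0110 → (2.000,1.100)–(3.000,1.402)
cell (2,4): code 1101 → (2.311,5.000)–(2.000,4.826)
cell (2,5): code 1000 → (3.000,5.387)–(2.311,5.000)
cell (3,1): code 0110 → (3.000,1.402)–(4.000,1.959)
cell (3,5): code 1001 → (4.000,5.624)–(3.000,5.387)
cell (4,1): code 0010 → (4.000,1.959)–(4.064,2.000)
cell (4,2): code 0111 → (4.064,2.000)–(5.000,2.732)
cell (4,5): code 1001 → (5.000,5.367)–(4.000,5.624)
cell (5,2): code 0010 → (5.000,2.732)–(5.271,3.000)
cell (5,3): code 0011 → (5.271,3.000)–(5.770,4.000)
cell (5,4): code 0011 → (5.770,4.000)–(5.544,5.000)
cell (5,5): code 0001 → (5.544,5.000)–(5.000,5.367)
cell (7,4): code 0100 → (7.823,5.000)–(8.000,4.928)
cell (7,5): code 1000 → (8.000,5.142)–(7.823,5.000)
cell (8,4): code 0010 → (8.000,4.928)–(8.110,5.000)
cell (8,5): code 0001 → (8.110,5.000)–(8.000,5.142)
total: 22 segments, chained into 2 closed loop(s), length Σ = 16.103556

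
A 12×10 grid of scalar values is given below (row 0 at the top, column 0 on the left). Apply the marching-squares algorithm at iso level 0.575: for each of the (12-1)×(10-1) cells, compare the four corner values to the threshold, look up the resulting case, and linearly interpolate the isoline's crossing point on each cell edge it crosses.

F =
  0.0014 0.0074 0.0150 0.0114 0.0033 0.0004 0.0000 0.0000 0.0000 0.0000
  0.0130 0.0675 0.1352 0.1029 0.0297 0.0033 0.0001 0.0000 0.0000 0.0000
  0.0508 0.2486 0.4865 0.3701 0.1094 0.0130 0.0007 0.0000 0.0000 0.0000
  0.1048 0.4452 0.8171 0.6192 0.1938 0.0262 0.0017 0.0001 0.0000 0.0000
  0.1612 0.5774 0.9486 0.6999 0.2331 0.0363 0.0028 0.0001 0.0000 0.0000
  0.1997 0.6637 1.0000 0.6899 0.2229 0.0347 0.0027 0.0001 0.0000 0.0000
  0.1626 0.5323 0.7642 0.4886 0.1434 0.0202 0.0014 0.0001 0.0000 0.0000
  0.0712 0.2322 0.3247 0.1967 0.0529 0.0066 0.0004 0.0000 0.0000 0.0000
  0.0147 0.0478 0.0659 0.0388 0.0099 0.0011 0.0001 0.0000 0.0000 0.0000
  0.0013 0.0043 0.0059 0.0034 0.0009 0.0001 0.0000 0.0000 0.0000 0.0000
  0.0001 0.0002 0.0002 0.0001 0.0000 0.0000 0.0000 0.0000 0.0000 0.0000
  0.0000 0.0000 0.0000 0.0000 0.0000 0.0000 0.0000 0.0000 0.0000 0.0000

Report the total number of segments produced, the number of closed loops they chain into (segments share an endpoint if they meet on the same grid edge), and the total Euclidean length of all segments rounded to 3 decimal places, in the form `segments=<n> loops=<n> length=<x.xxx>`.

segments=14 loops=1 length=10.382

cell (2,1): code 0100 → (2.268,2.000)–(3.000,1.349)
cell (2,2): code 1100 → (2.823,3.000)–(2.268,2.000)
cell (2,3): code 1000 → (3.000,3.104)–(2.823,3.000)
cell (3,0): code 0100 → (3.982,1.000)–(4.000,0.994)
cell (3,1): code 1110 → (3.000,1.349)–(3.982,1.000)
cell (3,3): code 1001 → (4.000,3.268)–(3.000,3.104)
cell (4,0): code 0110 → (4.000,0.994)–(5.000,0.809)
cell (4,3): code 1001 → (5.000,3.246)–(4.000,3.268)
cell (5,0): code 0010 → (5.000,0.809)–(5.675,1.000)
cell (5,1): code 0111 → (5.675,1.000)–(6.000,1.184)
cell (5,2): code 1011 → (6.000,2.687)–(5.571,3.000)
cell (5,3): code 0001 → (5.571,3.000)–(5.000,3.246)
cell (6,1): code 0010 → (6.000,1.184)–(6.430,2.000)
cell (6,2): code 0001 → (6.430,2.000)–(6.000,2.687)
total: 14 segments, chained into 1 closed loop(s), length Σ = 10.381670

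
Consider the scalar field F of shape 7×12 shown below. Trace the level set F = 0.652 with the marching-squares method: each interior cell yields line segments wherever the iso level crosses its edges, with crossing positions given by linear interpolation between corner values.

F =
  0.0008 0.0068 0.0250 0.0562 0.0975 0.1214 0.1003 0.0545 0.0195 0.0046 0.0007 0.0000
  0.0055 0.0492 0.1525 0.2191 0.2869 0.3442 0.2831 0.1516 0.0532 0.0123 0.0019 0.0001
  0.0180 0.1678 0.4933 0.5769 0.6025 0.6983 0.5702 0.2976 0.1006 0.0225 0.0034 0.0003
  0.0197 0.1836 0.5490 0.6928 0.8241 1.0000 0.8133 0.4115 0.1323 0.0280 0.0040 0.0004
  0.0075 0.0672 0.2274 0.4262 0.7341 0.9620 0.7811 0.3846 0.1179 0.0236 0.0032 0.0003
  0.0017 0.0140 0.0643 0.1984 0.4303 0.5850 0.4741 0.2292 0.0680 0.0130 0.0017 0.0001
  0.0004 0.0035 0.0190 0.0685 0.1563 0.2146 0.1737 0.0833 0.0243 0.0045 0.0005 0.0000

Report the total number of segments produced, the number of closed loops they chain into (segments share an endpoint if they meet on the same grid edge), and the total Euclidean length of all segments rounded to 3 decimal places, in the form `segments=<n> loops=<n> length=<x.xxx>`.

segments=14 loops=1 length=10.061

cell (1,4): code 0100 → (1.869,5.000)–(2.000,4.517)
cell (1,5): code 1000 → (2.000,5.361)–(1.869,5.000)
cell (2,2): code 0100 → (2.648,3.000)–(3.000,2.716)
cell (2,3): code 1100 → (2.223,4.000)–(2.648,3.000)
cell (2,4): code 1110 → (2.000,4.517)–(2.223,4.000)
cell (2,5): code 1101 → (2.336,6.000)–(2.000,5.361)
cell (2,6): code 1000 → (3.000,6.401)–(2.336,6.000)
cell (3,2): code 0010 → (3.000,2.716)–(3.153,3.000)
cell (3,3): code 0111 → (3.153,3.000)–(4.000,3.733)
cell (3,6): code 1001 → (4.000,6.326)–(3.000,6.401)
cell (4,3): code 0010 → (4.000,3.733)–(4.270,4.000)
cell (4,4): code 0011 → (4.270,4.000)–(4.822,5.000)
cell (4,5): code 0011 → (4.822,5.000)–(4.421,6.000)
cell (4,6): code 0001 → (4.421,6.000)–(4.000,6.326)
total: 14 segments, chained into 1 closed loop(s), length Σ = 10.060797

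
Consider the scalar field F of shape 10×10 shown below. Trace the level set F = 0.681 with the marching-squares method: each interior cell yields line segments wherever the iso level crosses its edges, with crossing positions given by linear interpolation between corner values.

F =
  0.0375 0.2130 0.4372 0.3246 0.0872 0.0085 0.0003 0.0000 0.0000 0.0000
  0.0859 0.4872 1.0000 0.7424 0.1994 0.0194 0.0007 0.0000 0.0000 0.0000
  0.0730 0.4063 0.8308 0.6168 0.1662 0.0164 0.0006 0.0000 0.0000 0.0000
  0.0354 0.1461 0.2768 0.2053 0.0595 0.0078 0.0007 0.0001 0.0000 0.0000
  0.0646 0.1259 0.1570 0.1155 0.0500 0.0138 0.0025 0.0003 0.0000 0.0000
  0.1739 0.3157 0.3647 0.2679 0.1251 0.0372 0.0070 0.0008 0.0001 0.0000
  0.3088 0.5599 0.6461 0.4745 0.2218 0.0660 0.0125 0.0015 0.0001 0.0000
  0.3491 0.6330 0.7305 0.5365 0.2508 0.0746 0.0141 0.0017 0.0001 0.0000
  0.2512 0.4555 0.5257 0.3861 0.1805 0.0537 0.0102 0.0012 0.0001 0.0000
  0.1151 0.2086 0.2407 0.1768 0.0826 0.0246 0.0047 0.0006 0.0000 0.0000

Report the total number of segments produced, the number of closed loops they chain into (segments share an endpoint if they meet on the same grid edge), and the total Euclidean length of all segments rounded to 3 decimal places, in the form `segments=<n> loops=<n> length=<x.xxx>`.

cell (0,1): code 0100 → (0.433,2.000)–(1.000,1.378)
cell (0,2): code 1100 → (0.853,3.000)–(0.433,2.000)
cell (0,3): code 1000 → (1.000,3.113)–(0.853,3.000)
cell (1,1): code 0110 → (1.000,1.378)–(2.000,1.647)
cell (1,2): code 1011 → (2.000,2.700)–(1.489,3.000)
cell (1,3): code 0001 → (1.489,3.000)–(1.000,3.113)
cell (2,1): code 0010 → (2.000,1.647)–(2.270,2.000)
cell (2,2): code 0001 → (2.270,2.000)–(2.000,2.700)
cell (6,1): code 0100 → (6.414,2.000)–(7.000,1.492)
cell (6,2): code 1000 → (7.000,2.255)–(6.414,2.000)
cell (7,1): code 0010 → (7.000,1.492)–(7.242,2.000)
cell (7,2): code 0001 → (7.242,2.000)–(7.000,2.255)
total: 12 segments, chained into 2 closed loop(s), length Σ = 7.765633

segments=12 loops=2 length=7.766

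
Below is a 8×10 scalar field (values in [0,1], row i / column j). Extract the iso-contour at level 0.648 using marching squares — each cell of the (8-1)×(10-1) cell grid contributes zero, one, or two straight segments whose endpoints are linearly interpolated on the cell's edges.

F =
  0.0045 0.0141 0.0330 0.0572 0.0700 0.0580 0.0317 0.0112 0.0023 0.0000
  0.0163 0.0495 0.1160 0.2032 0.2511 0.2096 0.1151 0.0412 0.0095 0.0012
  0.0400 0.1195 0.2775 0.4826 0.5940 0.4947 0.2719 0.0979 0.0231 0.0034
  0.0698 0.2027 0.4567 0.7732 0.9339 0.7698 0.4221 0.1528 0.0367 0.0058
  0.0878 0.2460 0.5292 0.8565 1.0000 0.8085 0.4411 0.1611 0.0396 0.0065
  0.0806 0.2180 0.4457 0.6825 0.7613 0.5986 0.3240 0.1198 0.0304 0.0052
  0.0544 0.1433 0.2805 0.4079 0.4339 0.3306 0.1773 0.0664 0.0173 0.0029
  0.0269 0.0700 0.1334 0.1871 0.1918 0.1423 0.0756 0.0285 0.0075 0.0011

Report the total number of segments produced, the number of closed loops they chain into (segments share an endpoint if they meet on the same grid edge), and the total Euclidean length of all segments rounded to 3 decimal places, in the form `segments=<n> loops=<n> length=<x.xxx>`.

cell (2,2): code 0100 → (2.569,3.000)–(3.000,2.604)
cell (2,3): code 1100 → (2.159,4.000)–(2.569,3.000)
cell (2,4): code 1100 → (2.557,5.000)–(2.159,4.000)
cell (2,5): code 1000 → (3.000,5.350)–(2.557,5.000)
cell (3,2): code 0110 → (3.000,2.604)–(4.000,2.363)
cell (3,5): code 1001 → (4.000,5.437)–(3.000,5.350)
cell (4,2): code 0110 → (4.000,2.363)–(5.000,2.854)
cell (4,4): code 1011 → (5.000,4.696)–(4.765,5.000)
cell (4,5): code 0001 → (4.765,5.000)–(4.000,5.437)
cell (5,2): code 0010 → (5.000,2.854)–(5.126,3.000)
cell (5,3): code 0011 → (5.126,3.000)–(5.346,4.000)
cell (5,4): code 0001 → (5.346,4.000)–(5.000,4.696)
total: 12 segments, chained into 1 closed loop(s), length Σ = 9.712264

segments=12 loops=1 length=9.712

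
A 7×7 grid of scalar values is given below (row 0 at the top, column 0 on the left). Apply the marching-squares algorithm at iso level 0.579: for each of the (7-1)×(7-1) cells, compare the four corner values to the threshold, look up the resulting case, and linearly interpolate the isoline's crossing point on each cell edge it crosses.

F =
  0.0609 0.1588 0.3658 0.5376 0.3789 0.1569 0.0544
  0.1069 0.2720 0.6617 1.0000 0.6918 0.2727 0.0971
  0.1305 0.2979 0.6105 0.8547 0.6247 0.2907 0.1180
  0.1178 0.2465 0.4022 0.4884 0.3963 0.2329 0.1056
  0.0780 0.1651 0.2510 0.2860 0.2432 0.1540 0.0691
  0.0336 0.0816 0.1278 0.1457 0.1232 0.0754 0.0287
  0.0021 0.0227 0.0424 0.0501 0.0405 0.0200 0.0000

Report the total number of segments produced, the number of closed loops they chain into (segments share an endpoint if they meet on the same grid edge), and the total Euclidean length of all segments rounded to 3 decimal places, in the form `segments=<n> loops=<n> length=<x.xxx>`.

segments=10 loops=1 length=7.873

cell (0,1): code 0100 → (0.721,2.000)–(1.000,1.788)
cell (0,2): code 1100 → (0.090,3.000)–(0.721,2.000)
cell (0,3): code 1100 → (0.640,4.000)–(0.090,3.000)
cell (0,4): code 1000 → (1.000,4.269)–(0.640,4.000)
cell (1,1): code 0110 → (1.000,1.788)–(2.000,1.899)
cell (1,4): code 1001 → (2.000,4.137)–(1.000,4.269)
cell (2,1): code 0010 → (2.000,1.899)–(2.151,2.000)
cell (2,2): code 0011 → (2.151,2.000)–(2.753,3.000)
cell (2,3): code 0011 → (2.753,3.000)–(2.200,4.000)
cell (2,4): code 0001 → (2.200,4.000)–(2.000,4.137)
total: 10 segments, chained into 1 closed loop(s), length Σ = 7.872969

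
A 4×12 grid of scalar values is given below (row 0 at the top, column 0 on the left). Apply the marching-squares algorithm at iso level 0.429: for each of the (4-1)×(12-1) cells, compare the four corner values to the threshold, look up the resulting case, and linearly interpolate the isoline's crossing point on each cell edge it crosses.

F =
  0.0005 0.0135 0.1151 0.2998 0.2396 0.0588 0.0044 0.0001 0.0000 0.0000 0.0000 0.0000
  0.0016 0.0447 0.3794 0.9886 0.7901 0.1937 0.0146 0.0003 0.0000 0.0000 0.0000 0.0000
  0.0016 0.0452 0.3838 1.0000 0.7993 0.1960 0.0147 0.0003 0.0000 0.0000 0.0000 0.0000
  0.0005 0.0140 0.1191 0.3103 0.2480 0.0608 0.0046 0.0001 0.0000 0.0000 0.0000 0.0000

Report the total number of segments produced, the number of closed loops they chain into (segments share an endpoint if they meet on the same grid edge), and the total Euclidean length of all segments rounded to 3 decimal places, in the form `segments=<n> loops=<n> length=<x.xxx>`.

cell (0,2): code 0100 → (0.188,3.000)–(1.000,2.081)
cell (0,3): code 1100 → (0.344,4.000)–(0.188,3.000)
cell (0,4): code 1000 → (1.000,4.605)–(0.344,4.000)
cell (1,2): code 0110 → (1.000,2.081)–(2.000,2.073)
cell (1,4): code 1001 → (2.000,4.614)–(1.000,4.605)
cell (2,2): code 0010 → (2.000,2.073)–(2.828,3.000)
cell (2,3): code 0011 → (2.828,3.000)–(2.672,4.000)
cell (2,4): code 0001 → (2.672,4.000)–(2.000,4.614)
total: 8 segments, chained into 1 closed loop(s), length Σ = 8.295843

segments=8 loops=1 length=8.296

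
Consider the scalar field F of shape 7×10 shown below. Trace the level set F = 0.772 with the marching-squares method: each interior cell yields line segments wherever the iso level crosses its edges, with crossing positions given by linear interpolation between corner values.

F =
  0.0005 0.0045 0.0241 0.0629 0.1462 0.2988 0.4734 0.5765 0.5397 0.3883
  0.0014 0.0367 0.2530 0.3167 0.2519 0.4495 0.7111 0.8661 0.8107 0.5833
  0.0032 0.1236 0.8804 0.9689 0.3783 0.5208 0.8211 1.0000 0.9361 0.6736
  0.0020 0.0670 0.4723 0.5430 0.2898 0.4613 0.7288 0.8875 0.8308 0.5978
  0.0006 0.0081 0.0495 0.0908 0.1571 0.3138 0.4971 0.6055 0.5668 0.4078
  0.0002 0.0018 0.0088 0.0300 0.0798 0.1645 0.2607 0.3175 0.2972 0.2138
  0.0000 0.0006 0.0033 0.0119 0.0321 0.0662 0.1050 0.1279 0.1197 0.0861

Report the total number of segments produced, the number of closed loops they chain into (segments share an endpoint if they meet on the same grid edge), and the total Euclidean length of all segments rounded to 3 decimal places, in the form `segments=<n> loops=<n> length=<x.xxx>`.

segments=18 loops=2 length=12.108

cell (0,6): code 0100 → (0.675,7.000)–(1.000,6.393)
cell (0,7): code 1100 → (0.857,8.000)–(0.675,7.000)
cell (0,8): code 1000 → (1.000,8.170)–(0.857,8.000)
cell (1,1): code 0100 → (1.827,2.000)–(2.000,1.857)
cell (1,2): code 1100 → (1.698,3.000)–(1.827,2.000)
cell (1,3): code 1000 → (2.000,3.333)–(1.698,3.000)
cell (1,5): code 0100 → (1.554,6.000)–(2.000,5.836)
cell (1,6): code 1110 → (1.000,6.393)–(1.554,6.000)
cell (1,8): code 1001 → (2.000,8.625)–(1.000,8.170)
cell (2,1): code 0010 → (2.000,1.857)–(2.266,2.000)
cell (2,2): code 0011 → (2.266,2.000)–(2.462,3.000)
cell (2,3): code 0001 → (2.462,3.000)–(2.000,3.333)
cell (2,5): code 0010 → (2.000,5.836)–(2.532,6.000)
cell (2,6): code 0111 → (2.532,6.000)–(3.000,6.272)
cell (2,8): code 1001 → (3.000,8.252)–(2.000,8.625)
cell (3,6): code 0010 → (3.000,6.272)–(3.410,7.000)
cell (3,7): code 0011 → (3.410,7.000)–(3.223,8.000)
cell (3,8): code 0001 → (3.223,8.000)–(3.000,8.252)
total: 18 segments, chained into 2 closed loop(s), length Σ = 12.107708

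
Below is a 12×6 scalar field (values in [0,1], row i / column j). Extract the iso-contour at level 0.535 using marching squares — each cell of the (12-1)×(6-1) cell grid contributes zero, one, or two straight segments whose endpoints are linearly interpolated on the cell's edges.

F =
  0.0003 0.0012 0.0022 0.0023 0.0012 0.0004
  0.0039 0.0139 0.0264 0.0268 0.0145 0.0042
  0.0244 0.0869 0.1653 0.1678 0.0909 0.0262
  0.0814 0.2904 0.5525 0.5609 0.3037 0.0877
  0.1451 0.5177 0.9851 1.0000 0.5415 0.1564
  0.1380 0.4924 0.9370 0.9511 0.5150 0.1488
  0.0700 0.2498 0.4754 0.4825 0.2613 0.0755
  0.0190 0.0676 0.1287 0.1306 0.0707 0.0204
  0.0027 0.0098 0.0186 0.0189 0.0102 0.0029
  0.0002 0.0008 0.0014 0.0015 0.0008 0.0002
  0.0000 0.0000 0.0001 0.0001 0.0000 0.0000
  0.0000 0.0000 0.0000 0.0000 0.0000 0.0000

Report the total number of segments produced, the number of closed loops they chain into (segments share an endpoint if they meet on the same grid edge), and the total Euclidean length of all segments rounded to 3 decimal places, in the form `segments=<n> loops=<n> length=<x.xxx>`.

segments=12 loops=1 length=9.463

cell (2,1): code 0100 → (2.955,2.000)–(3.000,1.933)
cell (2,2): code 1100 → (2.934,3.000)–(2.955,2.000)
cell (2,3): code 1000 → (3.000,3.101)–(2.934,3.000)
cell (3,1): code 0110 → (3.000,1.933)–(4.000,1.037)
cell (3,3): code 1101 → (3.973,4.000)–(3.000,3.101)
cell (3,4): code 1000 → (4.000,4.017)–(3.973,4.000)
cell (4,1): code 0110 → (4.000,1.037)–(5.000,1.096)
cell (4,3): code 1011 → (5.000,3.954)–(4.245,4.000)
cell (4,4): code 0001 → (4.245,4.000)–(4.000,4.017)
cell (5,1): code 0010 → (5.000,1.096)–(5.871,2.000)
cell (5,2): code 0011 → (5.871,2.000)–(5.888,3.000)
cell (5,3): code 0001 → (5.888,3.000)–(5.000,3.954)
total: 12 segments, chained into 1 closed loop(s), length Σ = 9.463470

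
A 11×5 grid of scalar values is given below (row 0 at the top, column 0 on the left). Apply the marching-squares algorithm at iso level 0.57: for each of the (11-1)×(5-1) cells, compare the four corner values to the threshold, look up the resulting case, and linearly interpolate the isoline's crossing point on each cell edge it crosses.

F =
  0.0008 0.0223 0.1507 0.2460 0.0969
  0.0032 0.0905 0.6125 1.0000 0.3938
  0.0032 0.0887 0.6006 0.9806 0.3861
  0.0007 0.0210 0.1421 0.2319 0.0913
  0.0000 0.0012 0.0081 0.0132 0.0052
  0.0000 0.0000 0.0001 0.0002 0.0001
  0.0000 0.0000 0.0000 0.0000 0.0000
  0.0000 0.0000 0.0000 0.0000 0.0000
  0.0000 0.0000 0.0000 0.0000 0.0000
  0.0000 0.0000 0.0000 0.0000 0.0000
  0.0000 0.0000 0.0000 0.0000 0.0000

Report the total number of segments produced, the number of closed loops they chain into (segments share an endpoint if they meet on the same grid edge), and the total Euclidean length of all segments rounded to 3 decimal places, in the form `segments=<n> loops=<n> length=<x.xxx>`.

segments=8 loops=1 length=6.223

cell (0,1): code 0100 → (0.908,2.000)–(1.000,1.919)
cell (0,2): code 1100 → (0.430,3.000)–(0.908,2.000)
cell (0,3): code 1000 → (1.000,3.709)–(0.430,3.000)
cell (1,1): code 0110 → (1.000,1.919)–(2.000,1.940)
cell (1,3): code 1001 → (2.000,3.691)–(1.000,3.709)
cell (2,1): code 0010 → (2.000,1.940)–(2.067,2.000)
cell (2,2): code 0011 → (2.067,2.000)–(2.548,3.000)
cell (2,3): code 0001 → (2.548,3.000)–(2.000,3.691)
total: 8 segments, chained into 1 closed loop(s), length Σ = 6.223402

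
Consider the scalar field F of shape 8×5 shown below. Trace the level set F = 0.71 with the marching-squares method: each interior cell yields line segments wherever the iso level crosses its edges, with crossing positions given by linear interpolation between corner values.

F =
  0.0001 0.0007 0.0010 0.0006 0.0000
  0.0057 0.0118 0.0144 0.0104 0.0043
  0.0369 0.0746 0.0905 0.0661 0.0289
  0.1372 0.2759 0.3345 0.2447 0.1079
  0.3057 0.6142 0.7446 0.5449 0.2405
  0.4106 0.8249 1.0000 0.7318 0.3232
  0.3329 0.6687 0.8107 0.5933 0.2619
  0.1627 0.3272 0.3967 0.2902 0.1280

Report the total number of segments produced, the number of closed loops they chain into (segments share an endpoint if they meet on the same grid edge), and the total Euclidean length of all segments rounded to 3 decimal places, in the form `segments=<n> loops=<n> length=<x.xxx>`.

segments=12 loops=1 length=6.902

cell (3,1): code 0100 → (3.916,2.000)–(4.000,1.735)
cell (3,2): code 1000 → (4.000,2.173)–(3.916,2.000)
cell (4,0): code 0100 → (4.455,1.000)–(5.000,0.723)
cell (4,1): code 1110 → (4.000,1.735)–(4.455,1.000)
cell (4,2): code 1101 → (4.883,3.000)–(4.000,2.173)
cell (4,3): code 1000 → (5.000,3.053)–(4.883,3.000)
cell (5,0): code 0010 → (5.000,0.723)–(5.736,1.000)
cell (5,1): code 0111 → (5.736,1.000)–(6.000,1.291)
cell (5,2): code 1011 → (6.000,2.463)–(5.157,3.000)
cell (5,3): code 0001 → (5.157,3.000)–(5.000,3.053)
cell (6,1): code 0010 → (6.000,1.291)–(6.243,2.000)
cell (6,2): code 0001 → (6.243,2.000)–(6.000,2.463)
total: 12 segments, chained into 1 closed loop(s), length Σ = 6.902419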